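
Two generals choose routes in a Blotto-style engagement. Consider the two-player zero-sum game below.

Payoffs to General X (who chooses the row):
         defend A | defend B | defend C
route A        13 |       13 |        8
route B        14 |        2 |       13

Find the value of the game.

153/16

Column defend A is strictly dominated by defend C for General Y (it gives General X more in every row).
The remaining 2×2 game on (route A, route B) × (defend B, defend C) has no saddle point. Let General X play route A with probability p; indifference gives 13p + 2(1−p) = 8p + 13(1−p), so p = 11/16.
Similarly General Y's optimal q on defend B is 5/16, and the value is 13·(5/16) + (8)·(11/16) = 153/16.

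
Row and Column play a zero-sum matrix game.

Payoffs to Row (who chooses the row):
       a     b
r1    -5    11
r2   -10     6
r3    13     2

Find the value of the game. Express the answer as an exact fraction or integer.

17/3

Row r2 is strictly dominated by row r1, so Row never plays it.
The remaining 2×2 game on (r1, r3) × (a, b) has no saddle point. Let Row play r1 with probability p; indifference gives −5p + 13(1−p) = 11p + 2(1−p), so p = 11/27.
Similarly Column's optimal q on a is 1/3, and the value is -5·(1/3) + (11)·(2/3) = 17/3.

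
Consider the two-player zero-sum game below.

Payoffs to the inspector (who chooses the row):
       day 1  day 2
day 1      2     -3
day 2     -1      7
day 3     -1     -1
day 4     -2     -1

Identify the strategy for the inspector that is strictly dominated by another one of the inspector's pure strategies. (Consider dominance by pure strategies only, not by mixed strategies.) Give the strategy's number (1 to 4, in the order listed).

4

Compare day 4 with day 2: -1 > -2, 7 > -1.
So day 2 strictly dominates day 4 for the inspector; day 4 is strictly dominated.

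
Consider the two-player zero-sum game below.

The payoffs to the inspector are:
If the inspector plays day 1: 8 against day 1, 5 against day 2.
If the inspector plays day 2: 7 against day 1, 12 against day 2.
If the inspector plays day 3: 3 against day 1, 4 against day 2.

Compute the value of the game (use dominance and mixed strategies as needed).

Row day 3 is strictly dominated by row day 1, so the inspector never plays it.
The remaining 2×2 game on (day 1, day 2) × (day 1, day 2) has no saddle point. Let the inspector play day 1 with probability p; indifference gives 8p + 7(1−p) = 5p + 12(1−p), so p = 5/8.
Similarly the inspectee's optimal q on day 1 is 7/8, and the value is 8·(7/8) + (5)·(1/8) = 61/8.

61/8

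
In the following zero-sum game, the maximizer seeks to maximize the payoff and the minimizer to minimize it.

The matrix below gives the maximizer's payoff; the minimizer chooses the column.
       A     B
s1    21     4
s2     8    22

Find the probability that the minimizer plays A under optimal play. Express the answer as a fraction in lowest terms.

18/31

Row minima are 4 and 8, so the maximizer's maximin is 8; column maxima are 21 and 22, so the minimizer's minimax is 21. These differ, so the equilibrium is in mixed strategies.
Let the minimizer play A with probability q. The maximizer is indifferent when 21q + 4(1−q) = 8q + 22(1−q), giving q = 18/31.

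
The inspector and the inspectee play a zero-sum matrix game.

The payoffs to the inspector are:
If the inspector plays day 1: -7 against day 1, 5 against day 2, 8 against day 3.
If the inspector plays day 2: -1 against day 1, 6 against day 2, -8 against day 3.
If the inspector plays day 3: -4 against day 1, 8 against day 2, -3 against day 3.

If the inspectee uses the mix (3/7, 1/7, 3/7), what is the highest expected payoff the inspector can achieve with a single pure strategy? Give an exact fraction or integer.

day 1: (-7)·(3/7) + (5)·(1/7) + (8)·(3/7) = 8/7.
day 2: (-1)·(3/7) + (6)·(1/7) + (-8)·(3/7) = -3.
day 3: (-4)·(3/7) + (8)·(1/7) + (-3)·(3/7) = -13/7.
The best pure response is day 1 with expected payoff 8/7.

8/7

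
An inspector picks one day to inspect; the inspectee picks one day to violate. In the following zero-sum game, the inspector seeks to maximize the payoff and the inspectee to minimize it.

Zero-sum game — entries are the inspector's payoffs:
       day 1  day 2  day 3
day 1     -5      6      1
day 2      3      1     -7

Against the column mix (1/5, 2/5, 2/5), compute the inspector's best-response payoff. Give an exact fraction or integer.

day 1: (-5)·(1/5) + (6)·(2/5) + (1)·(2/5) = 9/5.
day 2: (3)·(1/5) + (1)·(2/5) + (-7)·(2/5) = -9/5.
The best pure response is day 1 with expected payoff 9/5.

9/5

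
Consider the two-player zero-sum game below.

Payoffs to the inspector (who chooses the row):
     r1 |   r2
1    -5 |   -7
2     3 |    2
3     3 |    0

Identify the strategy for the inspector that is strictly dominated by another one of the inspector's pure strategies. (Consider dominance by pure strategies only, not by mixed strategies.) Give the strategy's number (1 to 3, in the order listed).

Compare 1 with 2: 3 > -5, 2 > -7.
So 2 strictly dominates 1 for the inspector; 1 is strictly dominated.

1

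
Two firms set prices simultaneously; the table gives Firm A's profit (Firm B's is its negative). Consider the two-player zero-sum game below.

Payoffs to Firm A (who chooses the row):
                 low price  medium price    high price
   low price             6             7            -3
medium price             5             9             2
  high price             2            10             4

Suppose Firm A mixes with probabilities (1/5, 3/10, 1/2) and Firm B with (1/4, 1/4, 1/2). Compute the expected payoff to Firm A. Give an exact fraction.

Against (1/4, 1/4, 1/2), each row's expected payoff is low price: 7/4; medium price: 9/2; high price: 5.
Taking the (1/5, 3/10, 1/2)-weighted average: (1/5)·(7/4) + (3/10)·(9/2) + (1/2)·(5) = 21/5.

21/5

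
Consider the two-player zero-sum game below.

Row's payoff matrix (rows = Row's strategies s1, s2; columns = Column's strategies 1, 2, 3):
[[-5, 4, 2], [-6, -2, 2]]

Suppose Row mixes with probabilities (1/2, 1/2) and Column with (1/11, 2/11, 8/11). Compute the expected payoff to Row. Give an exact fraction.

Against (1/11, 2/11, 8/11), each row's expected payoff is s1: 19/11; s2: 6/11.
Taking the (1/2, 1/2)-weighted average: (1/2)·(19/11) + (1/2)·(6/11) = 25/22.

25/22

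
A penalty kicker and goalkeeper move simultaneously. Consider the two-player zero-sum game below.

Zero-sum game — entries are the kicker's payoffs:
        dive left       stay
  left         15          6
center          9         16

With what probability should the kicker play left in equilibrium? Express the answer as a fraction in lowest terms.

7/16

Row minima are 6 and 9, so the kicker's maximin is 9; column maxima are 15 and 16, so the goalkeeper's minimax is 15. These differ, so the equilibrium is in mixed strategies.
Let the kicker play left with probability p. The goalkeeper is indifferent when 15p + 9(1−p) = 6p + 16(1−p), giving p = 7/16.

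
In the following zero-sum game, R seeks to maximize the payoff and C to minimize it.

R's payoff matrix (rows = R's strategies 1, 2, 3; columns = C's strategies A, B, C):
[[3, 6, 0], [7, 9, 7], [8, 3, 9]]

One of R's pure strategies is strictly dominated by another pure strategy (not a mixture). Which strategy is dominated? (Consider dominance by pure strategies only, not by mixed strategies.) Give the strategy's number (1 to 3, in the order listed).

Compare 1 with 2: 7 > 3, 9 > 6, 7 > 0.
So 2 strictly dominates 1 for R; 1 is strictly dominated.

1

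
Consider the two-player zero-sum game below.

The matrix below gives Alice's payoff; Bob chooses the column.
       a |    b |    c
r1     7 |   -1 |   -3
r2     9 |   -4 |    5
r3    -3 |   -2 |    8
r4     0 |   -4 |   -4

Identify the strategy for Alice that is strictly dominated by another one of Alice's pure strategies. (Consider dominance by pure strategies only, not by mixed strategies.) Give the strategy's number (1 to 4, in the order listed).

4

Compare r4 with r1: 7 > 0, -1 > -4, -3 > -4.
So r1 strictly dominates r4 for Alice; r4 is strictly dominated.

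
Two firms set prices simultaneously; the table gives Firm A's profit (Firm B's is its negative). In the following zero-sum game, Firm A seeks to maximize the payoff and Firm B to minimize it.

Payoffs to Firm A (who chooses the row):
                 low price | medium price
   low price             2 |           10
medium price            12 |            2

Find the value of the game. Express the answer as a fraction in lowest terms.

Row minima are 2 and 2, so Firm A's maximin is 2; column maxima are 12 and 10, so Firm B's minimax is 10. These differ, so the equilibrium is in mixed strategies.
Let Firm A play low price with probability p. Firm B is indifferent when 2p + 12(1−p) = 10p + 2(1−p), giving p = 5/9.
Let Firm B play low price with probability q. Firm A is indifferent when 2q + 10(1−q) = 12q + 2(1−q), giving q = 4/9.
The value is 2·(4/9) + (10)·(5/9) = 58/9.

58/9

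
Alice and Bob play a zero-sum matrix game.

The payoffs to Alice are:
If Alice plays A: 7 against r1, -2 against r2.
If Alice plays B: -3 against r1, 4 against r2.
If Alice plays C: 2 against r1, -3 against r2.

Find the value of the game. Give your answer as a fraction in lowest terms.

Row C is strictly dominated by row A, so Alice never plays it.
The remaining 2×2 game on (A, B) × (r1, r2) has no saddle point. Let Alice play A with probability p; indifference gives 7p − 3(1−p) = −2p + 4(1−p), so p = 7/16.
Similarly Bob's optimal q on r1 is 3/8, and the value is 7·(3/8) + (-2)·(5/8) = 11/8.

11/8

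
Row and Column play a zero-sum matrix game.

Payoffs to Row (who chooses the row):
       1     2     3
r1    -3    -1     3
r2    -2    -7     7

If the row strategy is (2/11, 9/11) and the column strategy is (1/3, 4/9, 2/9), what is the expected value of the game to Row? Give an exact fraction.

-194/99

Against (1/3, 4/9, 2/9), each row's expected payoff is r1: -7/9; r2: -20/9.
Taking the (2/11, 9/11)-weighted average: (2/11)·(-7/9) + (9/11)·(-20/9) = -194/99.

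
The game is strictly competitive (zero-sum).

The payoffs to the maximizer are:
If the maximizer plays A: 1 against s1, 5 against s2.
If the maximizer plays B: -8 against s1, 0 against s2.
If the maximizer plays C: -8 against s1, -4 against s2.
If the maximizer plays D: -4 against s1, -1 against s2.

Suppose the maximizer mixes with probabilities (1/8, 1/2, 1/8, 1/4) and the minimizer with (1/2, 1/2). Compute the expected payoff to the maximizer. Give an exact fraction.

-3

Against (1/2, 1/2), each row's expected payoff is A: 3; B: -4; C: -6; D: -5/2.
Taking the (1/8, 1/2, 1/8, 1/4)-weighted average: (1/8)·(3) + (1/2)·(-4) + (1/8)·(-6) + (1/4)·(-5/2) = -3.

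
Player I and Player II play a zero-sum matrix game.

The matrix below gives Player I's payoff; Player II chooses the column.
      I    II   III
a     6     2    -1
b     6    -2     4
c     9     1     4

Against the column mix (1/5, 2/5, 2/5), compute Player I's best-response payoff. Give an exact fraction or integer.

19/5

a: (6)·(1/5) + (2)·(2/5) + (-1)·(2/5) = 8/5.
b: (6)·(1/5) + (-2)·(2/5) + (4)·(2/5) = 2.
c: (9)·(1/5) + (1)·(2/5) + (4)·(2/5) = 19/5.
The best pure response is c with expected payoff 19/5.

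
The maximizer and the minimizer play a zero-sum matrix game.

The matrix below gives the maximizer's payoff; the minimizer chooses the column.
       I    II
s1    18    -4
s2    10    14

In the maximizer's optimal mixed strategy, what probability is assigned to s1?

Row minima are -4 and 10, so the maximizer's maximin is 10; column maxima are 18 and 14, so the minimizer's minimax is 14. These differ, so the equilibrium is in mixed strategies.
Let the maximizer play s1 with probability p. The minimizer is indifferent when 18p + 10(1−p) = −4p + 14(1−p), giving p = 2/13.

2/13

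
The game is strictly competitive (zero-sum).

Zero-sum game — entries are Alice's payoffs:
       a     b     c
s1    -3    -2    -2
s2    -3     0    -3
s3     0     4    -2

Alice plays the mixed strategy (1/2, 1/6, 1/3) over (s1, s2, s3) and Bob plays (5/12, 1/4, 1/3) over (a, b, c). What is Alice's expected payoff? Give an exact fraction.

Against (5/12, 1/4, 1/3), each row's expected payoff is s1: -29/12; s2: -9/4; s3: 1/3.
Taking the (1/2, 1/6, 1/3)-weighted average: (1/2)·(-29/12) + (1/6)·(-9/4) + (1/3)·(1/3) = -53/36.

-53/36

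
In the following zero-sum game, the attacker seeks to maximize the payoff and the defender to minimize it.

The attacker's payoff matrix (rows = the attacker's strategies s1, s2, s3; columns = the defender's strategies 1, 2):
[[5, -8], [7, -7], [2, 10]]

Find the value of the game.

42/11

Row s1 is strictly dominated by row s2, so the attacker never plays it.
The remaining 2×2 game on (s2, s3) × (1, 2) has no saddle point. Let the attacker play s2 with probability p; indifference gives 7p + 2(1−p) = −7p + 10(1−p), so p = 4/11.
Similarly the defender's optimal q on 1 is 17/22, and the value is 7·(17/22) + (-7)·(5/22) = 42/11.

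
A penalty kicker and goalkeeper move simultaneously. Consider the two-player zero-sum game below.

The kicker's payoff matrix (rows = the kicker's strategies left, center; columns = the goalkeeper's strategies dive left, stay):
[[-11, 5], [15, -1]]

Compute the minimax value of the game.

Row minima are -11 and -1, so the kicker's maximin is -1; column maxima are 15 and 5, so the goalkeeper's minimax is 5. These differ, so the equilibrium is in mixed strategies.
Let the kicker play left with probability p. The goalkeeper is indifferent when −11p + 15(1−p) = 5p − (1−p), giving p = 1/2.
Let the goalkeeper play dive left with probability q. The kicker is indifferent when −11q + 5(1−q) = 15q − (1−q), giving q = 3/16.
The value is -11·(3/16) + (5)·(13/16) = 2.

2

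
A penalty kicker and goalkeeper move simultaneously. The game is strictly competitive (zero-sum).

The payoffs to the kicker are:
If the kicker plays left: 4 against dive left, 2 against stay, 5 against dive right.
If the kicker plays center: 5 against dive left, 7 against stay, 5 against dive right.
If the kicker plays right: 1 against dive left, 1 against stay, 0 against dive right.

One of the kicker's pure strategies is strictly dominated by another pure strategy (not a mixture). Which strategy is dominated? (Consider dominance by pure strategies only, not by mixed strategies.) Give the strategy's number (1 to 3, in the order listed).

3

Compare right with left: 4 > 1, 2 > 1, 5 > 0.
So left strictly dominates right for the kicker; right is strictly dominated.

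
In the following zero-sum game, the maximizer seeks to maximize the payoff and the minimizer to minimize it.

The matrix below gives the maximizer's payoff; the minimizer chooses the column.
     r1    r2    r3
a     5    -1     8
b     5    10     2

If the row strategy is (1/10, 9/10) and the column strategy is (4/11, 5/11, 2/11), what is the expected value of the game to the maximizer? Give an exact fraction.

697/110

Against (4/11, 5/11, 2/11), each row's expected payoff is a: 31/11; b: 74/11.
Taking the (1/10, 9/10)-weighted average: (1/10)·(31/11) + (9/10)·(74/11) = 697/110.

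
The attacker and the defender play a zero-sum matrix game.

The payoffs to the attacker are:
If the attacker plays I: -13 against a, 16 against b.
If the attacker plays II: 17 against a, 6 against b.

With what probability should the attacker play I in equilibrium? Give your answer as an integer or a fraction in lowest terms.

11/40

Row minima are -13 and 6, so the attacker's maximin is 6; column maxima are 17 and 16, so the defender's minimax is 16. These differ, so the equilibrium is in mixed strategies.
Let the attacker play I with probability p. The defender is indifferent when −13p + 17(1−p) = 16p + 6(1−p), giving p = 11/40.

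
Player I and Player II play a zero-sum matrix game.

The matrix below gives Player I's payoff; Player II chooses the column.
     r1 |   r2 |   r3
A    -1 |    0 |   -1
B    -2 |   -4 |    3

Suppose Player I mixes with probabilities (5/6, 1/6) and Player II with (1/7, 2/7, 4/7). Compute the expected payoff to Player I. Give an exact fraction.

Against (1/7, 2/7, 4/7), each row's expected payoff is A: -5/7; B: 2/7.
Taking the (5/6, 1/6)-weighted average: (5/6)·(-5/7) + (1/6)·(2/7) = -23/42.

-23/42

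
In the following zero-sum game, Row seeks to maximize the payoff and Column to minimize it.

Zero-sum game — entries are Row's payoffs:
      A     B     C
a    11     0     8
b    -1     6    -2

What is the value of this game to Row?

Column A is strictly dominated by C for Column (it gives Row more in every row).
The remaining 2×2 game on (a, b) × (B, C) has no saddle point. Let Row play a with probability p; indifference gives 6(1−p) = 8p − 2(1−p), so p = 1/2.
Similarly Column's optimal q on B is 5/8, and the value is 0·(5/8) + (8)·(3/8) = 3.

3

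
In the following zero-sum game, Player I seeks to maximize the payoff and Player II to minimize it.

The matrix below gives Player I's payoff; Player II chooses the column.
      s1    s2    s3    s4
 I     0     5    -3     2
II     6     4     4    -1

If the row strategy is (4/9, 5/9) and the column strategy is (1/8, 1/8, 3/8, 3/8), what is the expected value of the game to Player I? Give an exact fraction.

Against (1/8, 1/8, 3/8, 3/8), each row's expected payoff is I: 1/4; II: 19/8.
Taking the (4/9, 5/9)-weighted average: (4/9)·(1/4) + (5/9)·(19/8) = 103/72.

103/72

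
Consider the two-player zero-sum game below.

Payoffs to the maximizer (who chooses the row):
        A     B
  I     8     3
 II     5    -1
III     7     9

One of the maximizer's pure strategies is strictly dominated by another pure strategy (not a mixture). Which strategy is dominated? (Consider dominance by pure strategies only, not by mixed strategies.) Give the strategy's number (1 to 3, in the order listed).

2

Compare II with I: 8 > 5, 3 > -1.
So I strictly dominates II for the maximizer; II is strictly dominated.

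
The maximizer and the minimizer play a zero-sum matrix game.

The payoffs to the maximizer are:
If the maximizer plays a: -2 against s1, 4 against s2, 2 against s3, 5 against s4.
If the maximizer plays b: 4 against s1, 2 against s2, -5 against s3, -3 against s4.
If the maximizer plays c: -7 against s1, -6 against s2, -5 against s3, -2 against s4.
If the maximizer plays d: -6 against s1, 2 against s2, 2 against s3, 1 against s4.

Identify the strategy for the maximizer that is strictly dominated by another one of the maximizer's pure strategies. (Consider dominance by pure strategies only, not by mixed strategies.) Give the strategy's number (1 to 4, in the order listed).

Compare c with a: -2 > -7, 4 > -6, 2 > -5, 5 > -2.
So a strictly dominates c for the maximizer; c is strictly dominated.

3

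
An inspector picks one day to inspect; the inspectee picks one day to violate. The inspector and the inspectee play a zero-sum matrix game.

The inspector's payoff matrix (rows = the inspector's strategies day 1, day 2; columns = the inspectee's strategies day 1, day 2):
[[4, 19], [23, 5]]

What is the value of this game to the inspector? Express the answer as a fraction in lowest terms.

Row minima are 4 and 5, so the inspector's maximin is 5; column maxima are 23 and 19, so the inspectee's minimax is 19. These differ, so the equilibrium is in mixed strategies.
Let the inspector play day 1 with probability p. The inspectee is indifferent when 4p + 23(1−p) = 19p + 5(1−p), giving p = 6/11.
Let the inspectee play day 1 with probability q. The inspector is indifferent when 4q + 19(1−q) = 23q + 5(1−q), giving q = 14/33.
The value is 4·(14/33) + (19)·(19/33) = 139/11.

139/11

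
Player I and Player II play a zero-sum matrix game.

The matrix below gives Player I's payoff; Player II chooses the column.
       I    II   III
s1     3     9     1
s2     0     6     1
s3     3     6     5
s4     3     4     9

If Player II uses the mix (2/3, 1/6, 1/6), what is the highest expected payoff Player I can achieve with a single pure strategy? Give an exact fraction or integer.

25/6

s1: (3)·(2/3) + (9)·(1/6) + (1)·(1/6) = 11/3.
s2: (0)·(2/3) + (6)·(1/6) + (1)·(1/6) = 7/6.
s3: (3)·(2/3) + (6)·(1/6) + (5)·(1/6) = 23/6.
s4: (3)·(2/3) + (4)·(1/6) + (9)·(1/6) = 25/6.
The best pure response is s4 with expected payoff 25/6.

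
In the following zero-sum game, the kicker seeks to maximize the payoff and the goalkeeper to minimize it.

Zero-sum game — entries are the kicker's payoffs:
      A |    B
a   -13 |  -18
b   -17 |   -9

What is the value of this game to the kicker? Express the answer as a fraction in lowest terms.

-189/13

Row minima are -18 and -17, so the kicker's maximin is -17; column maxima are -13 and -9, so the goalkeeper's minimax is -13. These differ, so the equilibrium is in mixed strategies.
Let the kicker play a with probability p. The goalkeeper is indifferent when −13p − 17(1−p) = −18p − 9(1−p), giving p = 8/13.
Let the goalkeeper play A with probability q. The kicker is indifferent when −13q − 18(1−q) = −17q − 9(1−q), giving q = 9/13.
The value is -13·(9/13) + (-18)·(4/13) = -189/13.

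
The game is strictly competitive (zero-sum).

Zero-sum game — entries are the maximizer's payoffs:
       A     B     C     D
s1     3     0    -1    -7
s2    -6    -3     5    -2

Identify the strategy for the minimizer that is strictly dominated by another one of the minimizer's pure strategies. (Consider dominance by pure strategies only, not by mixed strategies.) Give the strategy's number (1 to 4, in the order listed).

The minimizer prefers columns that give the maximizer less. Compare C with D: -7 < -1, -2 < 5.
So D strictly dominates C for the minimizer; C is strictly dominated.

3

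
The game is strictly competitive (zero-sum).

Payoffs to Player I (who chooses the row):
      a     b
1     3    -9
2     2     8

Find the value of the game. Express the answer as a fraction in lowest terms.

7/3

Row minima are -9 and 2, so Player I's maximin is 2; column maxima are 3 and 8, so Player II's minimax is 3. These differ, so the equilibrium is in mixed strategies.
Let Player I play 1 with probability p. Player II is indifferent when 3p + 2(1−p) = −9p + 8(1−p), giving p = 1/3.
Let Player II play a with probability q. Player I is indifferent when 3q − 9(1−q) = 2q + 8(1−q), giving q = 17/18.
The value is 3·(17/18) + (-9)·(1/18) = 7/3.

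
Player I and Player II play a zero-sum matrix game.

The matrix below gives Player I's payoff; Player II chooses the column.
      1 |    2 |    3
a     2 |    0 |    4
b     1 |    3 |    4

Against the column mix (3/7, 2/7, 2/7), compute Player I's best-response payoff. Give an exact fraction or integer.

a: (2)·(3/7) + (0)·(2/7) + (4)·(2/7) = 2.
b: (1)·(3/7) + (3)·(2/7) + (4)·(2/7) = 17/7.
The best pure response is b with expected payoff 17/7.

17/7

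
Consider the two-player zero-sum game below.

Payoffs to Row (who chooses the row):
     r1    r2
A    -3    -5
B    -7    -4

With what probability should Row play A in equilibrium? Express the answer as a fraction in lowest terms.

Row minima are -5 and -7, so Row's maximin is -5; column maxima are -3 and -4, so Column's minimax is -4. These differ, so the equilibrium is in mixed strategies.
Let Row play A with probability p. Column is indifferent when −3p − 7(1−p) = −5p − 4(1−p), giving p = 3/5.

3/5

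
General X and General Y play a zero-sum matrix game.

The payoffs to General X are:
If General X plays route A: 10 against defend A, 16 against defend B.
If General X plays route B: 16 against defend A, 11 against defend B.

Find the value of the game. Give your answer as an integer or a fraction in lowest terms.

146/11

Row minima are 10 and 11, so General X's maximin is 11; column maxima are 16 and 16, so General Y's minimax is 16. These differ, so the equilibrium is in mixed strategies.
Let General X play route A with probability p. General Y is indifferent when 10p + 16(1−p) = 16p + 11(1−p), giving p = 5/11.
Let General Y play defend A with probability q. General X is indifferent when 10q + 16(1−q) = 16q + 11(1−q), giving q = 5/11.
The value is 10·(5/11) + (16)·(6/11) = 146/11.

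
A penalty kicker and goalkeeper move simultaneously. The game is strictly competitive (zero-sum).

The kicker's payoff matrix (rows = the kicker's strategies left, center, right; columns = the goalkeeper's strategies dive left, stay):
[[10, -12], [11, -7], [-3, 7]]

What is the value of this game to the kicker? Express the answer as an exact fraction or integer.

Row left is strictly dominated by row center, so the kicker never plays it.
The remaining 2×2 game on (center, right) × (dive left, stay) has no saddle point. Let the kicker play center with probability p; indifference gives 11p − 3(1−p) = −7p + 7(1−p), so p = 5/14.
Similarly the goalkeeper's optimal q on dive left is 1/2, and the value is 11·(1/2) + (-7)·(1/2) = 2.

2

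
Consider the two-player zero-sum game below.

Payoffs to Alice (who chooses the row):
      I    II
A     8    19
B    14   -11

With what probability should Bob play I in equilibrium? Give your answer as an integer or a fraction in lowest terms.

Row minima are 8 and -11, so Alice's maximin is 8; column maxima are 14 and 19, so Bob's minimax is 14. These differ, so the equilibrium is in mixed strategies.
Let Bob play I with probability q. Alice is indifferent when 8q + 19(1−q) = 14q − 11(1−q), giving q = 5/6.

5/6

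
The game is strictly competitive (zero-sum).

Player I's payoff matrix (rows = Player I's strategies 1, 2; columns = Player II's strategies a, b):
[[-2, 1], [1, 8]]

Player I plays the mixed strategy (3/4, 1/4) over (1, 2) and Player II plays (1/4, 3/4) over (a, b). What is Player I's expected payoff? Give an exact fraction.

7/4

Against (1/4, 3/4), each row's expected payoff is 1: 1/4; 2: 25/4.
Taking the (3/4, 1/4)-weighted average: (3/4)·(1/4) + (1/4)·(25/4) = 7/4.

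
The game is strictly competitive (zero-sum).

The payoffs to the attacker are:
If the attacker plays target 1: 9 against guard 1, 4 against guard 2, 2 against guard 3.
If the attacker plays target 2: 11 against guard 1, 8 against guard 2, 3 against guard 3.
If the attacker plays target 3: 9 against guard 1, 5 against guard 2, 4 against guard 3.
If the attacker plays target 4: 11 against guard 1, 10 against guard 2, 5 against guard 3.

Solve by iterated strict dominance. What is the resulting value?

Row target 3 is strictly dominated by row target 4 (11>9, 10>5, 5>4); eliminate target 3.
Column guard 1 is strictly dominated by guard 2 for the defender (4<9, 8<11, 10<11); eliminate guard 1.
Column guard 2 is strictly dominated by guard 3 for the defender (2<4, 3<8, 5<10); eliminate guard 2.
Row target 2 is strictly dominated by row target 4 (5>3); eliminate target 2.
Row target 1 is strictly dominated by row target 4 (5>2); eliminate target 1.
Only (target 4, guard 3) remains, with payoff 5.

5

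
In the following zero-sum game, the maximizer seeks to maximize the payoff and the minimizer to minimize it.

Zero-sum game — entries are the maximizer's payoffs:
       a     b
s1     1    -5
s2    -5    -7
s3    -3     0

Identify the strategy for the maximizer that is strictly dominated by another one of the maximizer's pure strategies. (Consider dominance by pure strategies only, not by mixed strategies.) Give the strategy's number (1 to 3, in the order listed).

Compare s2 with s1: 1 > -5, -5 > -7.
So s1 strictly dominates s2 for the maximizer; s2 is strictly dominated.

2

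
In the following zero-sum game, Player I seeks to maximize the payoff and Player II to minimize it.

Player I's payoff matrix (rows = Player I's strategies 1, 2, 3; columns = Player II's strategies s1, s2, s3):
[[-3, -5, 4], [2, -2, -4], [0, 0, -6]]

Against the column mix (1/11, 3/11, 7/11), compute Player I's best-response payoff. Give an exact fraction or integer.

1: (-3)·(1/11) + (-5)·(3/11) + (4)·(7/11) = 10/11.
2: (2)·(1/11) + (-2)·(3/11) + (-4)·(7/11) = -32/11.
3: (0)·(1/11) + (0)·(3/11) + (-6)·(7/11) = -42/11.
The best pure response is 1 with expected payoff 10/11.

10/11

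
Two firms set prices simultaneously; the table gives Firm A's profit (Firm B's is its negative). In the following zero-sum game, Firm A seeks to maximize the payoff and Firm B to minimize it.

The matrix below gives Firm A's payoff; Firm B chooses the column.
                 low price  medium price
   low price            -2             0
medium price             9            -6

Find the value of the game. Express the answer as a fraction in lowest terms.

-12/17

Row minima are -2 and -6, so Firm A's maximin is -2; column maxima are 9 and 0, so Firm B's minimax is 0. These differ, so the equilibrium is in mixed strategies.
Let Firm A play low price with probability p. Firm B is indifferent when −2p + 9(1−p) = −6(1−p), giving p = 15/17.
Let Firm B play low price with probability q. Firm A is indifferent when −2q = 9q − 6(1−q), giving q = 6/17.
The value is -2·(6/17) + (0)·(11/17) = -12/17.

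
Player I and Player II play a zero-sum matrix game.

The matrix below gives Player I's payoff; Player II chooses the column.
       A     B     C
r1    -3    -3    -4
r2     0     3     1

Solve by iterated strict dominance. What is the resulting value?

Row r1 is strictly dominated by row r2 (0>-3, 3>-3, 1>-4); eliminate r1.
Column C is strictly dominated by A for Player II (0<1); eliminate C.
Column B is strictly dominated by A for Player II (0<3); eliminate B.
Only (r2, A) remains, with payoff 0.

0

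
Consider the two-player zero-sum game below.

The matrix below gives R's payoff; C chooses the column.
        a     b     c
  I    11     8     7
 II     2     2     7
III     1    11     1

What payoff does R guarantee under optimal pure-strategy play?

7

Row minima: 7, 2, 1 → R's maximin is 7.
Column maxima: 11, 11, 7 → C's minimax is 7.
They coincide at (I, c), so the value is 7.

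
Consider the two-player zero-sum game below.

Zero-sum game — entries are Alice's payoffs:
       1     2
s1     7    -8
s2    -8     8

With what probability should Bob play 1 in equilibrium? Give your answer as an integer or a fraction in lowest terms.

16/31

Row minima are -8 and -8, so Alice's maximin is -8; column maxima are 7 and 8, so Bob's minimax is 7. These differ, so the equilibrium is in mixed strategies.
Let Bob play 1 with probability q. Alice is indifferent when 7q − 8(1−q) = −8q + 8(1−q), giving q = 16/31.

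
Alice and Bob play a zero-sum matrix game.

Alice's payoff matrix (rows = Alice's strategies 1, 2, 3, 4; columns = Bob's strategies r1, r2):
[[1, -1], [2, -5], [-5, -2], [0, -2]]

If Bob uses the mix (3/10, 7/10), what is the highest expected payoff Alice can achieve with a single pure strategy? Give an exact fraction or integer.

-2/5

1: (1)·(3/10) + (-1)·(7/10) = -2/5.
2: (2)·(3/10) + (-5)·(7/10) = -29/10.
3: (-5)·(3/10) + (-2)·(7/10) = -29/10.
4: (0)·(3/10) + (-2)·(7/10) = -7/5.
The best pure response is 1 with expected payoff -2/5.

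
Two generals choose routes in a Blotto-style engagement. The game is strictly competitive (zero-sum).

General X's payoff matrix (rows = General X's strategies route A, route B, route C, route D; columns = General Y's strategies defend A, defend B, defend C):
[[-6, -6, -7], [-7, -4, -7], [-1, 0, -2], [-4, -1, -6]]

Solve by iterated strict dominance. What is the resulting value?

Column defend B is strictly dominated by defend C for General Y (-7<-6, -7<-4, -2<0, -6<-1); eliminate defend B.
Row route A is strictly dominated by row route C (-1>-6, -2>-7); eliminate route A.
Row route B is strictly dominated by row route C (-1>-7, -2>-7); eliminate route B.
Column defend A is strictly dominated by defend C for General Y (-2<-1, -6<-4); eliminate defend A.
Row route D is strictly dominated by row route C (-2>-6); eliminate route D.
Only (route C, defend C) remains, with payoff -2.

-2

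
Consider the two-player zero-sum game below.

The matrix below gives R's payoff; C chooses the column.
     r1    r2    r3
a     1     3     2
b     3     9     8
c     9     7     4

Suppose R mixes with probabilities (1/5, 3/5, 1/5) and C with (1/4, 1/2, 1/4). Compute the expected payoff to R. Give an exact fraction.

Against (1/4, 1/2, 1/4), each row's expected payoff is a: 9/4; b: 29/4; c: 27/4.
Taking the (1/5, 3/5, 1/5)-weighted average: (1/5)·(9/4) + (3/5)·(29/4) + (1/5)·(27/4) = 123/20.

123/20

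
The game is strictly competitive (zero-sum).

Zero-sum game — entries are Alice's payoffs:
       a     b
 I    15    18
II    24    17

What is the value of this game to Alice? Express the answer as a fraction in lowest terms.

Row minima are 15 and 17, so Alice's maximin is 17; column maxima are 24 and 18, so Bob's minimax is 18. These differ, so the equilibrium is in mixed strategies.
Let Alice play I with probability p. Bob is indifferent when 15p + 24(1−p) = 18p + 17(1−p), giving p = 7/10.
Let Bob play a with probability q. Alice is indifferent when 15q + 18(1−q) = 24q + 17(1−q), giving q = 1/10.
The value is 15·(1/10) + (18)·(9/10) = 177/10.

177/10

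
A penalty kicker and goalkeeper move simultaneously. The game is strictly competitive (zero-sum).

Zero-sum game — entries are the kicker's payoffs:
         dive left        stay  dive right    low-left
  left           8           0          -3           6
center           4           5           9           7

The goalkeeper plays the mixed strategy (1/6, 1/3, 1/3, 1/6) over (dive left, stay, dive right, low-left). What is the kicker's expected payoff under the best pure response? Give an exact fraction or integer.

left: (8)·(1/6) + (0)·(1/3) + (-3)·(1/3) + (6)·(1/6) = 4/3.
center: (4)·(1/6) + (5)·(1/3) + (9)·(1/3) + (7)·(1/6) = 13/2.
The best pure response is center with expected payoff 13/2.

13/2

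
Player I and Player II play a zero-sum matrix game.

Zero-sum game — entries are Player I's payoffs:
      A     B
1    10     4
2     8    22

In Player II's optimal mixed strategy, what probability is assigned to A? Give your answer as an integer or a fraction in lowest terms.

9/10

Row minima are 4 and 8, so Player I's maximin is 8; column maxima are 10 and 22, so Player II's minimax is 10. These differ, so the equilibrium is in mixed strategies.
Let Player II play A with probability q. Player I is indifferent when 10q + 4(1−q) = 8q + 22(1−q), giving q = 9/10.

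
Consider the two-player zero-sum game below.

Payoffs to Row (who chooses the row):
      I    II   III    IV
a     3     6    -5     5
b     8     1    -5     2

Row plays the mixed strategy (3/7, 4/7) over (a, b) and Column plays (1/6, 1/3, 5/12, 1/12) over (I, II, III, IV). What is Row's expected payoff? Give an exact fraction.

Against (1/6, 1/3, 5/12, 1/12), each row's expected payoff is a: 5/6; b: -1/4.
Taking the (3/7, 4/7)-weighted average: (3/7)·(5/6) + (4/7)·(-1/4) = 3/14.

3/14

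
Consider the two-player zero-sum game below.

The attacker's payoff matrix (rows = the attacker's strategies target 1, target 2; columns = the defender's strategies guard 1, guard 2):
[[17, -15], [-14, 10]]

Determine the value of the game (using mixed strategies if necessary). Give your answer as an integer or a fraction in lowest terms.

Row minima are -15 and -14, so the attacker's maximin is -14; column maxima are 17 and 10, so the defender's minimax is 10. These differ, so the equilibrium is in mixed strategies.
Let the attacker play target 1 with probability p. The defender is indifferent when 17p − 14(1−p) = −15p + 10(1−p), giving p = 3/7.
Let the defender play guard 1 with probability q. The attacker is indifferent when 17q − 15(1−q) = −14q + 10(1−q), giving q = 25/56.
The value is 17·(25/56) + (-15)·(31/56) = -5/7.

-5/7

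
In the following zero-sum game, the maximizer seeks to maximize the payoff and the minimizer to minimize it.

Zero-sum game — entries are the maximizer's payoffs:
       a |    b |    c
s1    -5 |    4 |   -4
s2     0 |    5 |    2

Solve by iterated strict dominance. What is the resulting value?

0

Row s1 is strictly dominated by row s2 (0>-5, 5>4, 2>-4); eliminate s1.
Column c is strictly dominated by a for the minimizer (0<2); eliminate c.
Column b is strictly dominated by a for the minimizer (0<5); eliminate b.
Only (s2, a) remains, with payoff 0.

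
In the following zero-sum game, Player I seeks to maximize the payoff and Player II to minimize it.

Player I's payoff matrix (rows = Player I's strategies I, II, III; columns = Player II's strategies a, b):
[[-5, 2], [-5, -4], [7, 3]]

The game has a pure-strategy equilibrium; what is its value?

3

Row minima: -5, -5, 3 → Player I's maximin is 3.
Column maxima: 7, 3 → Player II's minimax is 3.
They coincide at (III, b), so the value is 3.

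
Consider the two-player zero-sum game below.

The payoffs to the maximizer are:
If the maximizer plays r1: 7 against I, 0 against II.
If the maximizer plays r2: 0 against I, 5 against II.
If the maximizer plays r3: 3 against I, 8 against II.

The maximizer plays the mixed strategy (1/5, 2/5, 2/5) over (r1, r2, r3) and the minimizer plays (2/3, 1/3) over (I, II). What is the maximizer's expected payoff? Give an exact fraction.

Against (2/3, 1/3), each row's expected payoff is r1: 14/3; r2: 5/3; r3: 14/3.
Taking the (1/5, 2/5, 2/5)-weighted average: (1/5)·(14/3) + (2/5)·(5/3) + (2/5)·(14/3) = 52/15.

52/15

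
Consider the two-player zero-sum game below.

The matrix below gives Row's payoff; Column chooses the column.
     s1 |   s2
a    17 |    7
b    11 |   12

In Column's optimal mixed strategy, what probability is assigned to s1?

5/11

Row minima are 7 and 11, so Row's maximin is 11; column maxima are 17 and 12, so Column's minimax is 12. These differ, so the equilibrium is in mixed strategies.
Let Column play s1 with probability q. Row is indifferent when 17q + 7(1−q) = 11q + 12(1−q), giving q = 5/11.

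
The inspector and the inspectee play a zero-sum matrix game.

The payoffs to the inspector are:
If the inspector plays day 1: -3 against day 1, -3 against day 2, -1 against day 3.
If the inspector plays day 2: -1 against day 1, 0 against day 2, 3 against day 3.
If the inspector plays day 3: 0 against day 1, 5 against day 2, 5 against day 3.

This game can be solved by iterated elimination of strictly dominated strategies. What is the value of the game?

0

Row day 1 is strictly dominated by row day 2 (-1>-3, 0>-3, 3>-1); eliminate day 1.
Row day 2 is strictly dominated by row day 3 (0>-1, 5>0, 5>3); eliminate day 2.
Column day 2 is strictly dominated by day 1 for the inspectee (0<5); eliminate day 2.
Column day 3 is strictly dominated by day 1 for the inspectee (0<5); eliminate day 3.
Only (day 3, day 1) remains, with payoff 0.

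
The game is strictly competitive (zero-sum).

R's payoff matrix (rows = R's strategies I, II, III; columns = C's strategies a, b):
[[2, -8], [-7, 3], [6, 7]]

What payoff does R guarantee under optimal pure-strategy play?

6

Row minima: -8, -7, 6 → R's maximin is 6.
Column maxima: 6, 7 → C's minimax is 6.
They coincide at (III, a), so the value is 6.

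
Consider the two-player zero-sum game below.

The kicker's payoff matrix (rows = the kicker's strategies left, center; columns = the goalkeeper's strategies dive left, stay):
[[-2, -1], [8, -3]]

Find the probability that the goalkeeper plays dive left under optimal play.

1/6

Row minima are -2 and -3, so the kicker's maximin is -2; column maxima are 8 and -1, so the goalkeeper's minimax is -1. These differ, so the equilibrium is in mixed strategies.
Let the goalkeeper play dive left with probability q. The kicker is indifferent when −2q − (1−q) = 8q − 3(1−q), giving q = 1/6.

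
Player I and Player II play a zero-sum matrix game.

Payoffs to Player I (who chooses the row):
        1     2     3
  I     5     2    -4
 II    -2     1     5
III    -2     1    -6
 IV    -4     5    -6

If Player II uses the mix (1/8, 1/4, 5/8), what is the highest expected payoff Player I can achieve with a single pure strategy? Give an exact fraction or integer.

25/8

I: (5)·(1/8) + (2)·(1/4) + (-4)·(5/8) = -11/8.
II: (-2)·(1/8) + (1)·(1/4) + (5)·(5/8) = 25/8.
III: (-2)·(1/8) + (1)·(1/4) + (-6)·(5/8) = -15/4.
IV: (-4)·(1/8) + (5)·(1/4) + (-6)·(5/8) = -3.
The best pure response is II with expected payoff 25/8.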